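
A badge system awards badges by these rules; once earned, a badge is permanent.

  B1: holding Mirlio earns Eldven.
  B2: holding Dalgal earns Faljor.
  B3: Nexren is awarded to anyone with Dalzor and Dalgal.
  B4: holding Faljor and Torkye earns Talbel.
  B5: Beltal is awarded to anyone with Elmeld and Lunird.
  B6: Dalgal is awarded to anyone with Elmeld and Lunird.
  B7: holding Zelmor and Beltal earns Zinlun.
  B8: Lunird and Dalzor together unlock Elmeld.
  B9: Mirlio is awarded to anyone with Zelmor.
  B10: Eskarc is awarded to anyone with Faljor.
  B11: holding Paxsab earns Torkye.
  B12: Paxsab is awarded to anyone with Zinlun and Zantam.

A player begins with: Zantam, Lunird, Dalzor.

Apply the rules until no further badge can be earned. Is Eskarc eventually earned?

Yes

With Lunird and Dalzor, Elmeld is earned (B8).
With Elmeld and Lunird, Dalgal is earned (B6).
With Dalgal, Faljor is earned (B2).
With Faljor, Eskarc is earned (B10).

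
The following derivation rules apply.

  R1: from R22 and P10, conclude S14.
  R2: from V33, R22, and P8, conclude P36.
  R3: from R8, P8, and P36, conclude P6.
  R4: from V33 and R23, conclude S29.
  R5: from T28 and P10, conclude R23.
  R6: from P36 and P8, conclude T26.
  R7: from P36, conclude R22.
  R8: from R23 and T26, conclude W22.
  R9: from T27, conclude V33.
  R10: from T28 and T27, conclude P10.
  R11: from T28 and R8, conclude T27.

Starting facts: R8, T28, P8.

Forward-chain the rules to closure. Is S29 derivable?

Yes

From T28 and R8, R11 gives T27.
From T28 and T27, R10 gives P10.
T27 holds, so V33 follows (R9).
From T28 and P10, R5 gives R23.
V33 and R23 hold, so S29 follows (R4).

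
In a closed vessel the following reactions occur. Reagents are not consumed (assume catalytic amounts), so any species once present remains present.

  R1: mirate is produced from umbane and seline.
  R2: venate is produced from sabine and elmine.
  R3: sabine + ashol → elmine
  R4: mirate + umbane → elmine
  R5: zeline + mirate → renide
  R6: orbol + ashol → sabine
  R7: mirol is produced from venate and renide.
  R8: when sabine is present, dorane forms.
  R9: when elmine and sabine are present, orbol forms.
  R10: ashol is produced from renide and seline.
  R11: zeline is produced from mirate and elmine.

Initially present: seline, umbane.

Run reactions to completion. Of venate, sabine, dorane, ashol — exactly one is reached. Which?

ashol

umbane and seline present → mirate forms (R1).
mirate and umbane present → elmine forms (R4).
mirate and elmine present → zeline forms (R11).
zeline and mirate present → renide forms (R5).
renide and seline present → ashol forms (R10).
dorane would need sabine (R8), but sabine never forms. sabine would need orbol and ashol (R6), but orbol never forms. venate would need sabine and elmine (R2), but sabine never forms.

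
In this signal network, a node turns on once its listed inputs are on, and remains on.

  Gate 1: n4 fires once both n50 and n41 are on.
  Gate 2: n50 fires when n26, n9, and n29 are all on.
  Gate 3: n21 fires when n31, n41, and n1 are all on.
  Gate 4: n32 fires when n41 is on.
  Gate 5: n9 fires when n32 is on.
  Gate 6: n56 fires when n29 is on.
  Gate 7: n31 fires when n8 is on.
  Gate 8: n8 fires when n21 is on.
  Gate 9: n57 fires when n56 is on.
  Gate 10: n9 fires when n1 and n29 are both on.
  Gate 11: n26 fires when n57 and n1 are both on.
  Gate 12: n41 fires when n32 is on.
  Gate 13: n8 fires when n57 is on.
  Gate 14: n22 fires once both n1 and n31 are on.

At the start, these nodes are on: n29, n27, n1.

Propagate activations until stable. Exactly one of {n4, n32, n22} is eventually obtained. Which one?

n22

Gate 6: n29 on → n56 on.
Gate 9: n56 on → n57 on.
Gate 13: n57 on → n8 on.
n8 is on, so n31 fires (Gate 7).
Gate 14: n1 and n31 on → n22 on.
n32 would need n41 (Gate 4), but n41 never turns on. n4 would need n50 and n41 (Gate 1), but n41 never turns on.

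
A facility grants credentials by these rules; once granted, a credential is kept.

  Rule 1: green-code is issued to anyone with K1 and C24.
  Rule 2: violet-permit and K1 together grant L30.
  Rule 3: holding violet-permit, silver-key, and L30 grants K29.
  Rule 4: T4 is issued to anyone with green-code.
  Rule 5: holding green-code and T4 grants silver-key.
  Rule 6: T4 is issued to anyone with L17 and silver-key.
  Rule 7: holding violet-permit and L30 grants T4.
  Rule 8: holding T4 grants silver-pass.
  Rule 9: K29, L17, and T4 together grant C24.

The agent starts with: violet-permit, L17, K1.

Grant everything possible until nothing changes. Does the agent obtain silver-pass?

Yes

Holding violet-permit and K1 grants L30 (Rule 2).
Holding violet-permit and L30 grants T4 (Rule 7).
Holding T4 grants silver-pass (Rule 8).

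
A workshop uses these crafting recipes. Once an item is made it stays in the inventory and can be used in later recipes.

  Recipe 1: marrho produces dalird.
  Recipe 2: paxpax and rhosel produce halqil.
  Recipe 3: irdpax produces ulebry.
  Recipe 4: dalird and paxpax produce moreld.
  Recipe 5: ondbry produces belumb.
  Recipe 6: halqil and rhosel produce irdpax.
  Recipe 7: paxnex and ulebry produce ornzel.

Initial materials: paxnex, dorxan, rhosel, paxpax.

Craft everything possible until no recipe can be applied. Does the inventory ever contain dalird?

No

dalird would need marrho (Recipe 1), but marrho is never obtained.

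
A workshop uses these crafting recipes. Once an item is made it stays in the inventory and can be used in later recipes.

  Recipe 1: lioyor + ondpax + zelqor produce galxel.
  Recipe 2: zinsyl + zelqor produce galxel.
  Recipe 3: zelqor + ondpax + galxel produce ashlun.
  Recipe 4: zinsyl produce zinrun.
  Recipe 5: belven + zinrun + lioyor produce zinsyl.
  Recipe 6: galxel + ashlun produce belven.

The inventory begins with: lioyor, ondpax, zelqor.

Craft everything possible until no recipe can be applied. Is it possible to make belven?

lioyor + ondpax + zelqor → galxel (Recipe 1).
Using Recipe 3, zelqor, ondpax, and galxel make ashlun.
Using Recipe 6, galxel and ashlun make belven.

Yes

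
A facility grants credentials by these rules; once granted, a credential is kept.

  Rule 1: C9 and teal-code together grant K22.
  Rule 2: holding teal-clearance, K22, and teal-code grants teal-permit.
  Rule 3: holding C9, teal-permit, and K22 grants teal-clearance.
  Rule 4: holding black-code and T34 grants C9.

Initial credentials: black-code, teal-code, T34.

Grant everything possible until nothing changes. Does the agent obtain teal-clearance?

teal-clearance would need C9, teal-permit, and K22 (Rule 3), but teal-permit is never granted.

No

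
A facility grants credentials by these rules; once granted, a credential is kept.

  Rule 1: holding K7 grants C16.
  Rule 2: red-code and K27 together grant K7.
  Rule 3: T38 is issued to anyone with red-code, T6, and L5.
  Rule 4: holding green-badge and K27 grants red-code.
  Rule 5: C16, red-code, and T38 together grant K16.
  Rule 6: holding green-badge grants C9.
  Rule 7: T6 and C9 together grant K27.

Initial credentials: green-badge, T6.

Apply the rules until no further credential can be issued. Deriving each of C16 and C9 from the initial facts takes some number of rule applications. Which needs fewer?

C9

C9: Holding green-badge grants C9 (Rule 6). [1 rule application]
C16: Holding green-badge grants C9 (Rule 6). Holding T6 and C9 grants K27 (Rule 7). Holding green-badge and K27 grants red-code (Rule 4). Holding red-code and K27 grants K7 (Rule 2). Holding K7 grants C16 (Rule 1). [5 rule applications]
C9 needs fewer.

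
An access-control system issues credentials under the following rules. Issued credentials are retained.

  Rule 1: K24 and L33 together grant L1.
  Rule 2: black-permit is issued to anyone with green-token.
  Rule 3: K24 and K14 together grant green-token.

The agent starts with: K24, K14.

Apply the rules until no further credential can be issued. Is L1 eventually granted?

L1 would need K24 and L33 (Rule 1), but L33 is never granted.

No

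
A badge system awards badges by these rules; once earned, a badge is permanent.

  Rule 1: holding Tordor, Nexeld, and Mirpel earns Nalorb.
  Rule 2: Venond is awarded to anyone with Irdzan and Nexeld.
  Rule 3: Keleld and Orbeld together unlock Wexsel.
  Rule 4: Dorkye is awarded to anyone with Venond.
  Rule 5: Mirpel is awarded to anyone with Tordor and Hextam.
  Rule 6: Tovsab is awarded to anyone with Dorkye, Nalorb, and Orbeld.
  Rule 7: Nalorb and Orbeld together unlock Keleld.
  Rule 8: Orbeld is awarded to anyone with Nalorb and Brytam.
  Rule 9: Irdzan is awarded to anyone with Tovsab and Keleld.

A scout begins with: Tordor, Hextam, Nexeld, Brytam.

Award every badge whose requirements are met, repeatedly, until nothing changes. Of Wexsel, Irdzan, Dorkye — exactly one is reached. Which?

Wexsel

With Tordor and Hextam, Mirpel is earned (Rule 5).
With Tordor, Nexeld, and Mirpel, Nalorb is earned (Rule 1).
With Nalorb and Brytam, Orbeld is earned (Rule 8).
With Nalorb and Orbeld, Keleld is earned (Rule 7).
With Keleld and Orbeld, Wexsel is earned (Rule 3).
Dorkye would need Venond (Rule 4), but Venond is never earned. Irdzan would need Tovsab and Keleld (Rule 9), but Tovsab is never earned.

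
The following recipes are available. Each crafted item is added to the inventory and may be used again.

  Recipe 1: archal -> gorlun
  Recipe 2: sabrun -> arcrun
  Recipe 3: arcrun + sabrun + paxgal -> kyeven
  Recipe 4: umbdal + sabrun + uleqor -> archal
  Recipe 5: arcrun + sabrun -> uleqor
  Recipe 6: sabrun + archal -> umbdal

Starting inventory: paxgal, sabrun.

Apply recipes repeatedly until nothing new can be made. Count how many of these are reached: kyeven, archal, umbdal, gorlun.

1

Using Recipe 2, sabrun makes arcrun.
arcrun + sabrun + paxgal -> kyeven (Recipe 3).
kyeven: reached.
archal would need umbdal, sabrun, and uleqor (Recipe 4), but umbdal is never obtained.
umbdal would need sabrun and archal (Recipe 6), but archal is never obtained.
gorlun would need archal (Recipe 1), but archal is never obtained.
Reached: kyeven — 1 of the 4.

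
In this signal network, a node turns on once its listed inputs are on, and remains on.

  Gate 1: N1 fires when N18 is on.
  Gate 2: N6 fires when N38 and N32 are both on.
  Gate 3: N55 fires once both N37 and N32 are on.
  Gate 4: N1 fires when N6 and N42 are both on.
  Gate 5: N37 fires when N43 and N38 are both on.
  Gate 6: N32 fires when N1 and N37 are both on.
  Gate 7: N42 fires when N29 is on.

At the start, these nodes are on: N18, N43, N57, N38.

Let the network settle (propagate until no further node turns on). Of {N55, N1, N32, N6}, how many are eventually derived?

4

Gate 5: N43 and N38 on → N37 on.
N18 is on, so N1 fires (Gate 1).
N1 and N37 are on, so N32 fires (Gate 6).
Gate 3: N37 and N32 on → N55 on.
Gate 2: N38 and N32 on → N6 on.
N55: reached.
N1: reached.
N32: reached.
N6: reached.
All 4 are reached.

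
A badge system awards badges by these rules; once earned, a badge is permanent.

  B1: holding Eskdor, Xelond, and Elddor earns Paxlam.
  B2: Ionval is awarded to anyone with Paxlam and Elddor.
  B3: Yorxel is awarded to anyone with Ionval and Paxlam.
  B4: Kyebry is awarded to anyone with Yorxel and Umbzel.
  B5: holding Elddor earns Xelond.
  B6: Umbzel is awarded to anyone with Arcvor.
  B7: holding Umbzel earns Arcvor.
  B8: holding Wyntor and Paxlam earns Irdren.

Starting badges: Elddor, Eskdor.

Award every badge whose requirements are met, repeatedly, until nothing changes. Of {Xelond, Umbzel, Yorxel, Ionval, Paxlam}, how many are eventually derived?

With Elddor, Xelond is earned (B5).
With Eskdor, Xelond, and Elddor, Paxlam is earned (B1).
With Paxlam and Elddor, Ionval is earned (B2).
With Ionval and Paxlam, Yorxel is earned (B3).
Xelond: reached.
Umbzel would need Arcvor (B6), but Arcvor is never earned.
Yorxel: reached.
Ionval: reached.
Paxlam: reached.
Reached: Xelond, Yorxel, Ionval, and Paxlam — 4 of the 5.

4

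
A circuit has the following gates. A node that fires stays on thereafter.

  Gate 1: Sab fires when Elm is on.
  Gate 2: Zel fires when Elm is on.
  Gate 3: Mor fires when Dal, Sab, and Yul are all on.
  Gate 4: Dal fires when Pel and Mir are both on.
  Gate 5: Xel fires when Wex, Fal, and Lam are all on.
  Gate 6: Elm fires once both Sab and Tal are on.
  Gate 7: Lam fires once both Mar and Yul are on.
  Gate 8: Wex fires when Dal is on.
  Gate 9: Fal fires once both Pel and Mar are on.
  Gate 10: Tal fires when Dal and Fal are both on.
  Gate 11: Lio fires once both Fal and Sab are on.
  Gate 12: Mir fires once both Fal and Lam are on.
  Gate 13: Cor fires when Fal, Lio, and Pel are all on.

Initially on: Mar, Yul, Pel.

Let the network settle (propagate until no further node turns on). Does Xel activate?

Yes

Pel and Mar are on, so Fal fires (Gate 9).
Gate 7: Mar and Yul on → Lam on.
Fal and Lam are on, so Mir fires (Gate 12).
Gate 4: Pel and Mir on → Dal on.
Dal is on, so Wex fires (Gate 8).
Wex, Fal, and Lam are on, so Xel fires (Gate 5).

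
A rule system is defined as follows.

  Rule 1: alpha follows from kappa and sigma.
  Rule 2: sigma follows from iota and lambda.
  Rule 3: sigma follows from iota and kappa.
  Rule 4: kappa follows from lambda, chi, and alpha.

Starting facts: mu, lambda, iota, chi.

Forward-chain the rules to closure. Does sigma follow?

Yes

iota and lambda hold, so sigma follows (Rule 2).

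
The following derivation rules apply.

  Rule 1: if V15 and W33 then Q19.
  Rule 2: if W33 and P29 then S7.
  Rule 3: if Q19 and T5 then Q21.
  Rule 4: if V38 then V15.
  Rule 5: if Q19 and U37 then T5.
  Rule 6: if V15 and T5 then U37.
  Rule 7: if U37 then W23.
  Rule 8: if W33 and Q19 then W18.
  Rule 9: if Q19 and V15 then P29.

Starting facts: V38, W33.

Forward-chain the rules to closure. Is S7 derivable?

Yes

From V38, Rule 4 gives V15.
V15 and W33 hold, so Q19 follows (Rule 1).
Q19 and V15 hold, so P29 follows (Rule 9).
W33 and P29 hold, so S7 follows (Rule 2).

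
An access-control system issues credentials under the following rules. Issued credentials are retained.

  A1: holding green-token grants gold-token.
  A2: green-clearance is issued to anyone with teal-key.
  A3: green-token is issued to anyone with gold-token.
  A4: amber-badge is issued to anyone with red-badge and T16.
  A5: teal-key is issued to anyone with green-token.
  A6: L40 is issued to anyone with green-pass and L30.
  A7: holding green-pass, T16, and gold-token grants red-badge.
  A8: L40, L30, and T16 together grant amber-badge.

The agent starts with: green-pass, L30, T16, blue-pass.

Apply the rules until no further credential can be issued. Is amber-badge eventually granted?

Yes

Holding green-pass and L30 grants L40 (A6).
Holding L40, L30, and T16 grants amber-badge (A8).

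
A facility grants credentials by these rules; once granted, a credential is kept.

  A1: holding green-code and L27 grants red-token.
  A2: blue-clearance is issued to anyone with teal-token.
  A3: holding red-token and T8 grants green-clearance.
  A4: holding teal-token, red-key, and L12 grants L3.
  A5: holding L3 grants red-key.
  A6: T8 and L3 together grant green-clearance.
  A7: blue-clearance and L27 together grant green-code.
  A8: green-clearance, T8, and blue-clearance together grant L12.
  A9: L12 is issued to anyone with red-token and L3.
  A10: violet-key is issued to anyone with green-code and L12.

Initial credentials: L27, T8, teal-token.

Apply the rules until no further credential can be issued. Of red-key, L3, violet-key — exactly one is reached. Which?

violet-key

Holding teal-token grants blue-clearance (A2).
Holding blue-clearance and L27 grants green-code (A7).
Holding green-code and L27 grants red-token (A1).
Holding red-token and T8 grants green-clearance (A3).
Holding green-clearance, T8, and blue-clearance grants L12 (A8).
Holding green-code and L12 grants violet-key (A10).
L3 would need teal-token, red-key, and L12 (A4), but red-key is never granted. red-key would need L3 (A5), but L3 is never granted.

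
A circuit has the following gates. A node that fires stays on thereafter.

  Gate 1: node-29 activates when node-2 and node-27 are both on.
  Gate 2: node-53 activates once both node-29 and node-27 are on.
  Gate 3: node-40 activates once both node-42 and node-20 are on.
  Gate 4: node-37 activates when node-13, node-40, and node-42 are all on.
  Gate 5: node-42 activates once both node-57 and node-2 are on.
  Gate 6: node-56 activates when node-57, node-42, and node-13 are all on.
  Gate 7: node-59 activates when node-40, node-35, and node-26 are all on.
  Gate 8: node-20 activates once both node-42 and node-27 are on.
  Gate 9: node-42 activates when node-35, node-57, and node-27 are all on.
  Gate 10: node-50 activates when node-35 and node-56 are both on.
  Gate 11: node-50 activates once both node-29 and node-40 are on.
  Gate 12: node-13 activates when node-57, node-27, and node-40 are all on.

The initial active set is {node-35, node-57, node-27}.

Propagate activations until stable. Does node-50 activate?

Yes

node-35, node-57, and node-27 are on, so node-42 activates (Gate 9).
Gate 8: node-42 and node-27 on → node-20 on.
Gate 3: node-42 and node-20 on → node-40 on.
Gate 12: node-57, node-27, and node-40 on → node-13 on.
node-57, node-42, and node-13 are on, so node-56 activates (Gate 6).
Gate 10: node-35 and node-56 on → node-50 on.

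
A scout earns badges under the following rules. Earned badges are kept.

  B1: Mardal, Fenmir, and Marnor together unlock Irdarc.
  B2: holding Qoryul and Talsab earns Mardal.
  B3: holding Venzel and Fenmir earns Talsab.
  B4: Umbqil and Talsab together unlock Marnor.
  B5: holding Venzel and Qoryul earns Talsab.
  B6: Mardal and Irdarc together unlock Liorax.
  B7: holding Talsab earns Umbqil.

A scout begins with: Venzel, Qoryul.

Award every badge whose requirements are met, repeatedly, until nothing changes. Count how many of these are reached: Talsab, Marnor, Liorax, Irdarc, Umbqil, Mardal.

With Venzel and Qoryul, Talsab is earned (B5).
With Talsab, Umbqil is earned (B7).
With Qoryul and Talsab, Mardal is earned (B2).
With Umbqil and Talsab, Marnor is earned (B4).
Talsab: reached.
Marnor: reached.
Liorax would need Mardal and Irdarc (B6), but Irdarc is never earned.
Irdarc would need Mardal, Fenmir, and Marnor (B1), but Fenmir is never earned.
Umbqil: reached.
Mardal: reached.
Reached: Talsab, Marnor, Umbqil, and Mardal — 4 of the 6.

4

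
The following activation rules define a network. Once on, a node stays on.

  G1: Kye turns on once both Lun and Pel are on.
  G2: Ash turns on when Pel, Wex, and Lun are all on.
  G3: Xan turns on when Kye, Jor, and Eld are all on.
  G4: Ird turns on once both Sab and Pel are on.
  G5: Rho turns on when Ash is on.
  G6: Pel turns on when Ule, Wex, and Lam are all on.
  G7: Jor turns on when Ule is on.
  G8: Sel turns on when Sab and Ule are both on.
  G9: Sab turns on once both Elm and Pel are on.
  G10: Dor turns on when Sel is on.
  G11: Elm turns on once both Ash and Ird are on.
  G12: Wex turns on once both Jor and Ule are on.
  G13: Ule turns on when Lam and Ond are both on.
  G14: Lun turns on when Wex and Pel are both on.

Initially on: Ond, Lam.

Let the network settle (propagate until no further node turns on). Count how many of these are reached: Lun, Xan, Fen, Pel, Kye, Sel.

3

Lam and Ond are on, so Ule turns on (G13).
G7: Ule on → Jor on.
G12: Jor and Ule on → Wex on.
G6: Ule, Wex, and Lam on → Pel on.
G14: Wex and Pel on → Lun on.
Lun and Pel are on, so Kye turns on (G1).
Lun: reached.
Xan would need Kye, Jor, and Eld (G3), but Eld never turns on.
No rule produces Fen, and it is not given.
Pel: reached.
Kye: reached.
Sel would need Sab and Ule (G8), but Sab never turns on.
Reached: Lun, Pel, and Kye — 3 of the 6.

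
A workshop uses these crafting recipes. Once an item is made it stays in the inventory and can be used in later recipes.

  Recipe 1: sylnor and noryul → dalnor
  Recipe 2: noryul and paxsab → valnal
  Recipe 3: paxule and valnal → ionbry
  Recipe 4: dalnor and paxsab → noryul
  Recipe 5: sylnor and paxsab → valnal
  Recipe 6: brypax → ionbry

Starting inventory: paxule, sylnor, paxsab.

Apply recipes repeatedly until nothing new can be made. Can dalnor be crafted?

No

dalnor would need sylnor and noryul (Recipe 1), but noryul is never obtained.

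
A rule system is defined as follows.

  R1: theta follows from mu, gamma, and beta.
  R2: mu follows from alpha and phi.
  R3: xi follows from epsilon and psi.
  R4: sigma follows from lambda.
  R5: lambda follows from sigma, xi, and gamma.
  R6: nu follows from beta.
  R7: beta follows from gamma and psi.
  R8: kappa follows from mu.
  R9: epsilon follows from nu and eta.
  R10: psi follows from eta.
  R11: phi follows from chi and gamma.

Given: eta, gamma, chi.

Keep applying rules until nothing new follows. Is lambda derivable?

No

lambda would need sigma, xi, and gamma (R5), but sigma is never established.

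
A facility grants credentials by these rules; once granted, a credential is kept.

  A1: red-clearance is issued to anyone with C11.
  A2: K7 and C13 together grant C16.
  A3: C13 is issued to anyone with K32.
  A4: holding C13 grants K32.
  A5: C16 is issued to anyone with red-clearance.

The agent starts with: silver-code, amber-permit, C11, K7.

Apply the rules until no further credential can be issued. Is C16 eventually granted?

Holding C11 grants red-clearance (A1).
Holding red-clearance grants C16 (A5).

Yes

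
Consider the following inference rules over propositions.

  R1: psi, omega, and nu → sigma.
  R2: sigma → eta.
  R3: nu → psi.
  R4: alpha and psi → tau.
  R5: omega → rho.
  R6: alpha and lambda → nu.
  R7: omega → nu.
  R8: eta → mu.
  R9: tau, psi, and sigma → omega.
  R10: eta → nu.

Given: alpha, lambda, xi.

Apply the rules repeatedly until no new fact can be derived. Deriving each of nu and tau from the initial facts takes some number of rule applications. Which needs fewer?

nu: alpha and lambda hold, so nu follows (R6). [1 rule application]
tau: From alpha and lambda, R6 gives nu. From nu, R3 gives psi. From alpha and psi, R4 gives tau. [3 rule applications]
nu needs fewer.

nu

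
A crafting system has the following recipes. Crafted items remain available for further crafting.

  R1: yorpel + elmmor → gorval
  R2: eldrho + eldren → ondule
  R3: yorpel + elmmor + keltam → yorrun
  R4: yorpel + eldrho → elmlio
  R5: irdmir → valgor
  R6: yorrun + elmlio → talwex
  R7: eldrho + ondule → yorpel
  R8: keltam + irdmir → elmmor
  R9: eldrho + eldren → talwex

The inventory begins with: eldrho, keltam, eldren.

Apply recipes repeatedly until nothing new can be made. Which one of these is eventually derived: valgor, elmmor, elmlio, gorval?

eldrho + eldren → ondule (R2).
Using R7, eldrho and ondule make yorpel.
yorpel + eldrho → elmlio (R4).
gorval would need yorpel and elmmor (R1), but elmmor is never obtained. elmmor would need keltam and irdmir (R8), but irdmir is never obtained. valgor would need irdmir (R5), but irdmir is never obtained.

elmlio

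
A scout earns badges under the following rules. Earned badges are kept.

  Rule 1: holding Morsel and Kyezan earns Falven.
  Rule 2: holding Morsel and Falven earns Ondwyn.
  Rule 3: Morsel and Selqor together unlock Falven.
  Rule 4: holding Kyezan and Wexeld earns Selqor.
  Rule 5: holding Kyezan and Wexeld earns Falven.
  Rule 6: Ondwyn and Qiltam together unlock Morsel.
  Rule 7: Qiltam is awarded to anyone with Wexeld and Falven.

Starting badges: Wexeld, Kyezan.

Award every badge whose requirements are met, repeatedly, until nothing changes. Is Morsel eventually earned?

Morsel would need Ondwyn and Qiltam (Rule 6), but Ondwyn is never earned.

No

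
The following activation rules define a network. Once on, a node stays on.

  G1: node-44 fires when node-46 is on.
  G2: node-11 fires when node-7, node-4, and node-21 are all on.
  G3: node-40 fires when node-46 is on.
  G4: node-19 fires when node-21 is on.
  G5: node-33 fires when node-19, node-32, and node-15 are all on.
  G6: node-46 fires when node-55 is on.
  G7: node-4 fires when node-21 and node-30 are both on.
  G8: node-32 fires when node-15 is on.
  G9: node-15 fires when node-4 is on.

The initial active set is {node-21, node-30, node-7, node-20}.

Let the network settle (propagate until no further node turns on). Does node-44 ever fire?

node-44 would need node-46 (G1), but node-46 never turns on.

No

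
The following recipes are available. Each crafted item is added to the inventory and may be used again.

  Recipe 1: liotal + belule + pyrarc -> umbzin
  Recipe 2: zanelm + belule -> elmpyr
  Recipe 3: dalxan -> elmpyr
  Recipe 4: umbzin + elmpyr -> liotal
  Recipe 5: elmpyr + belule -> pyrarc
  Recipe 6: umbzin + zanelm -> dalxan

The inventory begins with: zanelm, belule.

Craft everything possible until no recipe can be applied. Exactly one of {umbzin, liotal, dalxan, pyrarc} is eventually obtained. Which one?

Using Recipe 2, zanelm and belule make elmpyr.
Using Recipe 5, elmpyr and belule make pyrarc.
umbzin would need liotal, belule, and pyrarc (Recipe 1), but liotal is never obtained. dalxan would need umbzin and zanelm (Recipe 6), but umbzin is never obtained. liotal would need umbzin and elmpyr (Recipe 4), but umbzin is never obtained.

pyrarc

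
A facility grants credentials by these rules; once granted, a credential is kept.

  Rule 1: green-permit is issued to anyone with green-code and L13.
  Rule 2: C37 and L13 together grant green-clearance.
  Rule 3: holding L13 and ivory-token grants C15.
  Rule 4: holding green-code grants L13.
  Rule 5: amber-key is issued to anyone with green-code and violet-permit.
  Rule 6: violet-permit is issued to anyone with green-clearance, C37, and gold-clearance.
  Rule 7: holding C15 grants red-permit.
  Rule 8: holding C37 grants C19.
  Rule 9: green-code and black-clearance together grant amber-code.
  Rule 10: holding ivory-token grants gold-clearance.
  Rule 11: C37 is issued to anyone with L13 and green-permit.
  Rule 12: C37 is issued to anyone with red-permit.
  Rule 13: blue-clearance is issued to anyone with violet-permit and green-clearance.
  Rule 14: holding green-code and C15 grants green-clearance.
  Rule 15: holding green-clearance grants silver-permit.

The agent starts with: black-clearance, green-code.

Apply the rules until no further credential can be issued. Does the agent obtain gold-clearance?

gold-clearance would need ivory-token (Rule 10), but ivory-token is never granted.

No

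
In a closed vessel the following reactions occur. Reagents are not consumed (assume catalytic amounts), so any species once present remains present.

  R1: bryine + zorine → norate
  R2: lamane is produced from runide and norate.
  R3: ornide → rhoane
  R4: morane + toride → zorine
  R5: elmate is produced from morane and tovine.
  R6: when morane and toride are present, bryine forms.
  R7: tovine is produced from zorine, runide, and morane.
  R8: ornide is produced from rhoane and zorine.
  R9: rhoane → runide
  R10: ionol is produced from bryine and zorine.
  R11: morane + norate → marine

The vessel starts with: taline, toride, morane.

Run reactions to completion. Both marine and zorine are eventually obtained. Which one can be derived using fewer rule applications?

zorine

zorine: morane and toride present → zorine forms (R4). [1 rule application]
marine: morane and toride present → bryine forms (R6). morane and toride present → zorine forms (R4). bryine and zorine present → norate forms (R1). morane and norate present → marine forms (R11). [4 rule applications]
zorine needs fewer.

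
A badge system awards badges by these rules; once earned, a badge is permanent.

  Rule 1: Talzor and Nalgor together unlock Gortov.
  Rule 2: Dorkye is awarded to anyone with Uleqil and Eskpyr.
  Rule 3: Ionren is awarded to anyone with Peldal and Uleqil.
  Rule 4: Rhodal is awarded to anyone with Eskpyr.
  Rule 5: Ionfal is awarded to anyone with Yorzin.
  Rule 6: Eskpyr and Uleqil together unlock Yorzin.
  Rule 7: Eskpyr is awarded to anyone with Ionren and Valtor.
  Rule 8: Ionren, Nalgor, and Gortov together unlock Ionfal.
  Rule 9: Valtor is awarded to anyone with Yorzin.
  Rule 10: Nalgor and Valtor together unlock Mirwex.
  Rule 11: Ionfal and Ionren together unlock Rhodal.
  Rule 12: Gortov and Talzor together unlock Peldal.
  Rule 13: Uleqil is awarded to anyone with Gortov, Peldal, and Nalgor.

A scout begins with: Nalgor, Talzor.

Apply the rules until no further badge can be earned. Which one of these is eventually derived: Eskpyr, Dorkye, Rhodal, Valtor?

Rhodal

With Talzor and Nalgor, Gortov is earned (Rule 1).
With Gortov and Talzor, Peldal is earned (Rule 12).
With Gortov, Peldal, and Nalgor, Uleqil is earned (Rule 13).
With Peldal and Uleqil, Ionren is earned (Rule 3).
With Ionren, Nalgor, and Gortov, Ionfal is earned (Rule 8).
With Ionfal and Ionren, Rhodal is earned (Rule 11).
Eskpyr would need Ionren and Valtor (Rule 7), but Valtor is never earned. Valtor would need Yorzin (Rule 9), but Yorzin is never earned. Dorkye would need Uleqil and Eskpyr (Rule 2), but Eskpyr is never earned.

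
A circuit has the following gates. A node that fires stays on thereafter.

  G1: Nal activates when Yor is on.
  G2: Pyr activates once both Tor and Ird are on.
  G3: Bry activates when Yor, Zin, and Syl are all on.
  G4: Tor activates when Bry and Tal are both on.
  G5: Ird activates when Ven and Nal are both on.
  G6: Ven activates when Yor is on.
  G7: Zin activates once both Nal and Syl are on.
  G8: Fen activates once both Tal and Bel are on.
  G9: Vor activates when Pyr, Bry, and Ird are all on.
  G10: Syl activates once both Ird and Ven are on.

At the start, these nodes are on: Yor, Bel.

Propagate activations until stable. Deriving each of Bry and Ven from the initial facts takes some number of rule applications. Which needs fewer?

Ven

Ven: G6: Yor on → Ven on. [1 rule application]
Bry: G1: Yor on → Nal on. G6: Yor on → Ven on. Ven and Nal are on, so Ird activates (G5). G10: Ird and Ven on → Syl on. G7: Nal and Syl on → Zin on. G3: Yor, Zin, and Syl on → Bry on. [6 rule applications]
Ven needs fewer.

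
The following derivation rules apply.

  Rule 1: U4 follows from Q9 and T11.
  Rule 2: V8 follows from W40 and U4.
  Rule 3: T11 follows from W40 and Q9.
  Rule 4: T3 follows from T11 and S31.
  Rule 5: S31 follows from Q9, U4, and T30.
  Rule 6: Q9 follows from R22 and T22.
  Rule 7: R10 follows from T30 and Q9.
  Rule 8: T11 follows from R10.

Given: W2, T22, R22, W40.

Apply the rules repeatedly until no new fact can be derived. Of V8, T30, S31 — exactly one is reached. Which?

R22 and T22 hold, so Q9 follows (Rule 6).
W40 and Q9 hold, so T11 follows (Rule 3).
From Q9 and T11, Rule 1 gives U4.
W40 and U4 hold, so V8 follows (Rule 2).
S31 would need Q9, U4, and T30 (Rule 5), but T30 is never established. No rule produces T30, and it is not given.

V8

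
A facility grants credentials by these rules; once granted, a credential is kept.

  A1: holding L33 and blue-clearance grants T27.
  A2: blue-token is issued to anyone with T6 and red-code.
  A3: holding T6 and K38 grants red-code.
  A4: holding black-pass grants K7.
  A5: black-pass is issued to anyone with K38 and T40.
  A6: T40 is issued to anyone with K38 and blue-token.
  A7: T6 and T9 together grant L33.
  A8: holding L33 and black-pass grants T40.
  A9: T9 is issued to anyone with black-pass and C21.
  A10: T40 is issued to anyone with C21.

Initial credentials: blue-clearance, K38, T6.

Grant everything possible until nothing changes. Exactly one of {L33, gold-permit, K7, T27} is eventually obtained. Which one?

Holding T6 and K38 grants red-code (A3).
Holding T6 and red-code grants blue-token (A2).
Holding K38 and blue-token grants T40 (A6).
Holding K38 and T40 grants black-pass (A5).
Holding black-pass grants K7 (A4).
L33 would need T6 and T9 (A7), but T9 is never granted. No rule produces gold-permit, and it is not given. T27 would need L33 and blue-clearance (A1), but L33 is never granted.

K7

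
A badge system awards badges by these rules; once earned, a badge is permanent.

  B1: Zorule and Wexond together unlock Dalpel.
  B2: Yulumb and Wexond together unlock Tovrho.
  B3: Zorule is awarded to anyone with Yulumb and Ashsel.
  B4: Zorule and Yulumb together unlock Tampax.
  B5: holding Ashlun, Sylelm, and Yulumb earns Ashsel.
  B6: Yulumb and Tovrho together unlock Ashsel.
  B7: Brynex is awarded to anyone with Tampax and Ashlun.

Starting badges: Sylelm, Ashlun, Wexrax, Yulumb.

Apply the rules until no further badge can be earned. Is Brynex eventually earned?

Yes

With Ashlun, Sylelm, and Yulumb, Ashsel is earned (B5).
With Yulumb and Ashsel, Zorule is earned (B3).
With Zorule and Yulumb, Tampax is earned (B4).
With Tampax and Ashlun, Brynex is earned (B7).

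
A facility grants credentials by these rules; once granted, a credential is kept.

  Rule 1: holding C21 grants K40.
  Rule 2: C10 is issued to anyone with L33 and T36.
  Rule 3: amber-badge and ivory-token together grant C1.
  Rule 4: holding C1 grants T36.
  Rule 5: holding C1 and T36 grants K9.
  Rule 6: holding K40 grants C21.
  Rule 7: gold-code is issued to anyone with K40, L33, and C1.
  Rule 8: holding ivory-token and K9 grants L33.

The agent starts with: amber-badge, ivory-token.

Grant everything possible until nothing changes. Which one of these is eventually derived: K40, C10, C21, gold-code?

Holding amber-badge and ivory-token grants C1 (Rule 3).
Holding C1 grants T36 (Rule 4).
Holding C1 and T36 grants K9 (Rule 5).
Holding ivory-token and K9 grants L33 (Rule 8).
Holding L33 and T36 grants C10 (Rule 2).
C21 would need K40 (Rule 6), but K40 is never granted. K40 would need C21 (Rule 1), but C21 is never granted. gold-code would need K40, L33, and C1 (Rule 7), but K40 is never granted.

C10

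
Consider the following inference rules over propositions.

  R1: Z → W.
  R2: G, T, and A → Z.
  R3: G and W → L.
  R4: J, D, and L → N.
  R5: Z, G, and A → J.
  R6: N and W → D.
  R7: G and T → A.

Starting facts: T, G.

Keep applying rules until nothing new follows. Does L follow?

Yes

From G and T, R7 gives A.
G, T, and A hold, so Z follows (R2).
From Z, R1 gives W.
G and W hold, so L follows (R3).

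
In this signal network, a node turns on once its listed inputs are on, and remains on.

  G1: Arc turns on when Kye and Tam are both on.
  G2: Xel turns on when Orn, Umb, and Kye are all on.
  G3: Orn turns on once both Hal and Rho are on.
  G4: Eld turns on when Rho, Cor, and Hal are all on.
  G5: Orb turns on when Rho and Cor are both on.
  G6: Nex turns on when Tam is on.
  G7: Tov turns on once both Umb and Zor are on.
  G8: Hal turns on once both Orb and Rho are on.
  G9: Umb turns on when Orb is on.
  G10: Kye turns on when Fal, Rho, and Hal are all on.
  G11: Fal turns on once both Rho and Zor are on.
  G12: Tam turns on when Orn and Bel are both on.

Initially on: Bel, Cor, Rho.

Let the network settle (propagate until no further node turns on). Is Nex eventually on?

Yes

G5: Rho and Cor on → Orb on.
G8: Orb and Rho on → Hal on.
G3: Hal and Rho on → Orn on.
G12: Orn and Bel on → Tam on.
G6: Tam on → Nex on.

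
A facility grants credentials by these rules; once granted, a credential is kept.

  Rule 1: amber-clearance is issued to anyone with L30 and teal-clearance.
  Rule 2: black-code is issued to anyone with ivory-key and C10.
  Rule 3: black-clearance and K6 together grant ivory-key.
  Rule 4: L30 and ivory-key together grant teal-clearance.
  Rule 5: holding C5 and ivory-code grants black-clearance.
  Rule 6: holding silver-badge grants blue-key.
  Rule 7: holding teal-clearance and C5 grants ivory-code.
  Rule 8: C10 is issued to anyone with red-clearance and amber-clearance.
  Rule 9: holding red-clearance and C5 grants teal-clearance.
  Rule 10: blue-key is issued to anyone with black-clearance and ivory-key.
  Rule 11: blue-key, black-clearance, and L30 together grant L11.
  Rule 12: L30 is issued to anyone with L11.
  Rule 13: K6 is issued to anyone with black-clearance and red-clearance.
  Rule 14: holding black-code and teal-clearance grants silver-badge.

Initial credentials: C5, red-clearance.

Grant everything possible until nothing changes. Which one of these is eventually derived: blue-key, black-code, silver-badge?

Holding red-clearance and C5 grants teal-clearance (Rule 9).
Holding teal-clearance and C5 grants ivory-code (Rule 7).
Holding C5 and ivory-code grants black-clearance (Rule 5).
Holding black-clearance and red-clearance grants K6 (Rule 13).
Holding black-clearance and K6 grants ivory-key (Rule 3).
Holding black-clearance and ivory-key grants blue-key (Rule 10).
black-code would need ivory-key and C10 (Rule 2), but C10 is never granted. silver-badge would need black-code and teal-clearance (Rule 14), but black-code is never granted.

blue-key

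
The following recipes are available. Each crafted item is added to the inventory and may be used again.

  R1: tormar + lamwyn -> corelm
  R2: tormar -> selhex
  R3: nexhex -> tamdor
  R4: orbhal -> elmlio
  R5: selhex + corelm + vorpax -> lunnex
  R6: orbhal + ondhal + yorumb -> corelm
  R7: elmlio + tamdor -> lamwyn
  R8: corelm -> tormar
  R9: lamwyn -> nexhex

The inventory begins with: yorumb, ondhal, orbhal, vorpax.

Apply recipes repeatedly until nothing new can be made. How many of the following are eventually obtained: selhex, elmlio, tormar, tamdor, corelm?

4

orbhal + ondhal + yorumb -> corelm (R6).
orbhal -> elmlio (R4).
corelm -> tormar (R8).
Using R2, tormar makes selhex.
selhex: reached.
elmlio: reached.
tormar: reached.
tamdor would need nexhex (R3), but nexhex is never obtained.
corelm: reached.
Reached: selhex, elmlio, tormar, and corelm — 4 of the 5.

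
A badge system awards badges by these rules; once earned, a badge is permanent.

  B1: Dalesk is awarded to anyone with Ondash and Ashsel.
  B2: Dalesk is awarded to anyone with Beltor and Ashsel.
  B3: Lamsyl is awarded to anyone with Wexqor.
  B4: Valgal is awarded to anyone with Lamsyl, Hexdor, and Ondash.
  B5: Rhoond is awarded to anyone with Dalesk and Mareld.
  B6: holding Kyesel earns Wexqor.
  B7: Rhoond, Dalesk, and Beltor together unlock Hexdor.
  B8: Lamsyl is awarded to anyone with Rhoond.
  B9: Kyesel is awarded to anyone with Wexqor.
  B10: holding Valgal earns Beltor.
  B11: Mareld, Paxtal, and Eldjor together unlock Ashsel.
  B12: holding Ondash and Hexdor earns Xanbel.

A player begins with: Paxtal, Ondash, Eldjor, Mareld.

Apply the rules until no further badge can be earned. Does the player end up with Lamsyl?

Yes

With Mareld, Paxtal, and Eldjor, Ashsel is earned (B11).
With Ondash and Ashsel, Dalesk is earned (B1).
With Dalesk and Mareld, Rhoond is earned (B5).
With Rhoond, Lamsyl is earned (B8).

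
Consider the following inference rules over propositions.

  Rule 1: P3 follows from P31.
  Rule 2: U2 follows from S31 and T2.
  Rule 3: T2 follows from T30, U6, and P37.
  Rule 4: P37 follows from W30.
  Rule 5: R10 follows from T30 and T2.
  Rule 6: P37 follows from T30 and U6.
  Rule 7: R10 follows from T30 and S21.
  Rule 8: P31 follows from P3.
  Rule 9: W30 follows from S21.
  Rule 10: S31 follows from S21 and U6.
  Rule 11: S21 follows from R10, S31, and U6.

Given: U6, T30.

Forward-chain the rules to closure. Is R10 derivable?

T30 and U6 hold, so P37 follows (Rule 6).
T30, U6, and P37 hold, so T2 follows (Rule 3).
T30 and T2 hold, so R10 follows (Rule 5).

Yes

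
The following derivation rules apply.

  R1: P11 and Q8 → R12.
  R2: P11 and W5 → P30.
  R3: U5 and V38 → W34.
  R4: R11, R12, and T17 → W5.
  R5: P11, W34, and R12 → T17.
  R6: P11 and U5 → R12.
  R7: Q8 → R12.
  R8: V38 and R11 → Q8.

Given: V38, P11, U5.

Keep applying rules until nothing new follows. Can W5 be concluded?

W5 would need R11, R12, and T17 (R4), but R11 is never established.

No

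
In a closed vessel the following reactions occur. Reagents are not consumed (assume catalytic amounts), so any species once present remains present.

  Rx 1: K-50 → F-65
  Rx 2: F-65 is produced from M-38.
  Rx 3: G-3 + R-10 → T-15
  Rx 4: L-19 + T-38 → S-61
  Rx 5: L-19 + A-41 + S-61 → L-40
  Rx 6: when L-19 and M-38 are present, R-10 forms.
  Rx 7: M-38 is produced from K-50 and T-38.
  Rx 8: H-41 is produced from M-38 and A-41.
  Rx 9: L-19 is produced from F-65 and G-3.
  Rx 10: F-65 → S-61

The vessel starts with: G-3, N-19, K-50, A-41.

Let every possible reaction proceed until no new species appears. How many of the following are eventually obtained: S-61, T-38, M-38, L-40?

K-50 present → F-65 forms (Rx 1).
F-65 and G-3 present → L-19 forms (Rx 9).
F-65 present → S-61 forms (Rx 10).
L-19, A-41, and S-61 present → L-40 forms (Rx 5).
S-61: reached.
No rule produces T-38, and it is not given.
M-38 would need K-50 and T-38 (Rx 7), but T-38 never forms.
L-40: reached.
Reached: S-61 and L-40 — 2 of the 4.

2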